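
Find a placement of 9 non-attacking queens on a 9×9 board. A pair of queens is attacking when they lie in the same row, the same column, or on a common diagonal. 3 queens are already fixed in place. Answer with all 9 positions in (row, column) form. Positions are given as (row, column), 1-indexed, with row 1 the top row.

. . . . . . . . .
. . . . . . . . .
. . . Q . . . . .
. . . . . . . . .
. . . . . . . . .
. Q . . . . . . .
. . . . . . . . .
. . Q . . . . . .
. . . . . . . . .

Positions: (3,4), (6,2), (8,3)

Row 1: attacked by (3,4)→{2,4,6}; (6,2)→{2,7}; (8,3)→{3}. Safe: 1, 5, 8, 9. Place at column 1.
Row 2: attacked by (1,1)→{1,2}; (3,4)→{3,4,5}; (6,2)→{2,6}; (8,3)→{3,9}. Safe: 7, 8. Place at column 7.
Row 4: attacked by (1,1)→{1,4}; (2,7)→{5,7,9}; (3,4)→{3,4,5}; (6,2)→{2,4}; (8,3)→{3,7}. Safe: 6, 8. Place at column 6.
Row 5: attacked by (1,1)→{1,5}; (2,7)→{4,7}; (3,4)→{2,4,6}; (4,6)→{5,6,7}; (6,2)→{1,2,3}; (8,3)→{3,6}. Safe: 8, 9. Place at column 9.
Row 7: attacked by (1,1)→{1,7}; (2,7)→{2,7}; (3,4)→{4,8}; (4,6)→{3,6,9}; (5,9)→{7,9}; (6,2)→{1,2,3}; (8,3)→{2,3,4}. Safe: 5. Place at column 5.
Row 9: attacked by (1,1)→{1,9}; (2,7)→{7}; (3,4)→{4}; (4,6)→{1,6}; (5,9)→{5,9}; (6,2)→{2,5}; (7,5)→{3,5,7}; (8,3)→{2,3,4}. Safe: 8. Place at column 8.
Columns [1, 7, 4, 6, 9, 2, 5, 3, 8], r−c [0, -5, -1, -2, -4, 4, 2, 5, 1], r+c [2, 9, 7, 10, 14, 8, 12, 11, 17] are all distinct, so no two queens attack.

(1,1) (2,7) (3,4) (4,6) (5,9) (6,2) (7,5) (8,3) (9,8)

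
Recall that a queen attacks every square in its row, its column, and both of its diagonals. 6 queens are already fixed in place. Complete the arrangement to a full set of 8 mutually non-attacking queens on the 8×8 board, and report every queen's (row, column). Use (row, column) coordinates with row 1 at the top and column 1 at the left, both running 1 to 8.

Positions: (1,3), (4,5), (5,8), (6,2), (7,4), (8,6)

(1,3) (2,1) (3,7) (4,5) (5,8) (6,2) (7,4) (8,6)

Row 2: attacked by (1,3)→{2,3,4}; (4,5)→{3,5,7}; (5,8)→{5,8}; (6,2)→{2,6}; (7,4)→{4}; (8,6)→{6}. Safe: 1. Place at column 1.
Row 3: attacked by (1,3)→{1,3,5}; (2,1)→{1,2}; (4,5)→{4,5,6}; (5,8)→{6,8}; (6,2)→{2,5}; (7,4)→{4,8}; (8,6)→{1,6}. Safe: 7. Place at column 7.
Columns [3, 1, 7, 5, 8, 2, 4, 6], r−c [-2, 1, -4, -1, -3, 4, 3, 2], r+c [4, 3, 10, 9, 13, 8, 11, 14] are all distinct, so no two queens attack.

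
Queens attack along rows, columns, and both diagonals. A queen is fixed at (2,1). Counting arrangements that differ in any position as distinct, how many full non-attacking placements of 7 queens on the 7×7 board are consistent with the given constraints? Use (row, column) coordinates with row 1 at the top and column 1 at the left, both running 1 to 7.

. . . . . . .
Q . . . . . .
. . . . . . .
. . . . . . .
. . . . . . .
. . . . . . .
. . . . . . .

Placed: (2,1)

Branch on row 1: col 3 → 2; col 4 → 2; col 5 → 2; col 6 → 1; col 7 → 0.
Sum: 2 + 2 + 2 + 1 + 0 = 7.

7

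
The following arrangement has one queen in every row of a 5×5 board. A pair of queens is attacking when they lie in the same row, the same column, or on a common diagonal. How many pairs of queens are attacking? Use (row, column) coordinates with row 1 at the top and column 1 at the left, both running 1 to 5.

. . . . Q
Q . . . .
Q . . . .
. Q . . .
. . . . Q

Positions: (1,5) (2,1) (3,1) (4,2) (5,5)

Same column: (1,5)–(5,5) (column 5); (2,1)–(3,1) (column 1).
Same diagonal: (1,5)–(4,2) (|1−4| = |5−2| = 3); (3,1)–(4,2) (|3−4| = |1−2| = 1).
Total attacking pairs: 4.

4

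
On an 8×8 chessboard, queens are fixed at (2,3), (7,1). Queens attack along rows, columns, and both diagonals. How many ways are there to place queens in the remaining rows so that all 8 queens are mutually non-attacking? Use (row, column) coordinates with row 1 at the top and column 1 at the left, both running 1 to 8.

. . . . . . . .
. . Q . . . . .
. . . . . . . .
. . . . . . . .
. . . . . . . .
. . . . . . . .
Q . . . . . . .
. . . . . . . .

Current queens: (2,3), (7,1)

2

Branch on row 1: col 5 → 0; col 6 → 2; col 8 → 0.
Sum: 0 + 2 + 0 = 2.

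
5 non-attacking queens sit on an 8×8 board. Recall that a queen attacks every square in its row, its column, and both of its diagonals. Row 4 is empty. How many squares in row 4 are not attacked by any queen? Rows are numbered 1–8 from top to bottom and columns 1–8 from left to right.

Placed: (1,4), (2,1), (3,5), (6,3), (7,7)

2

(1,4) attacks row 4 at column 4 and diagonals 1, 7.
(2,1) attacks row 4 at column 1 and diagonals 3.
(3,5) attacks row 4 at column 5 and diagonals 4, 6.
(6,3) attacks row 4 at column 3 and diagonals 1, 5.
(7,7) attacks row 4 at column 7 and diagonals 4.
Attacked columns: {1, 3, 4, 5, 6, 7}. Safe: {2, 8}.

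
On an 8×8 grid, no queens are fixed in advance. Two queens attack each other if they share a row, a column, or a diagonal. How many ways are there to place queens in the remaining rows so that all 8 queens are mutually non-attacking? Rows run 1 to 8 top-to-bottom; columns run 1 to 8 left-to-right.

92

Branch on row 1: col 1 → 4; col 2 → 8; col 3 → 16; col 4 → 18; col 5 → 18; col 6 → 16; col 7 → 8; col 8 → 4.
Sum: 4 + 8 + 16 + 18 + 18 + 16 + 8 + 4 = 92.
(This is the classic 8-queens count.)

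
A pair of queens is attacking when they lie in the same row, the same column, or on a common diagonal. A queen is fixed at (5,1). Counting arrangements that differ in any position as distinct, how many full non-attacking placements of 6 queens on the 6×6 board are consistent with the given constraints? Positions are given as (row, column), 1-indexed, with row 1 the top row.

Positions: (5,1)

1

Branch on row 1: col 2 → 0; col 3 → 1; col 4 → 0; col 6 → 0.
Sum: 0 + 1 + 0 + 0 = 1.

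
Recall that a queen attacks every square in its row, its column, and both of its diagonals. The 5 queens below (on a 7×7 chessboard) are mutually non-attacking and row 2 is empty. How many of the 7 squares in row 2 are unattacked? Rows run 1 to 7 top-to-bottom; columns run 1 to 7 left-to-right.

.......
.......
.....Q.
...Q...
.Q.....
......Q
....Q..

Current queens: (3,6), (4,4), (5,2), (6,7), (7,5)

1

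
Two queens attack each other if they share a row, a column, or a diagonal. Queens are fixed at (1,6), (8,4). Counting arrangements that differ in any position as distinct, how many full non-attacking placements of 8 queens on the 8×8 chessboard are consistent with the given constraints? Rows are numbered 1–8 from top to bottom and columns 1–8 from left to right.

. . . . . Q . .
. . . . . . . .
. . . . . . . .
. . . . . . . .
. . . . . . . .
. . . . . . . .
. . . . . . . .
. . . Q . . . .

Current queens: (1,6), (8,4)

4

Branch on row 2: col 1 → 1; col 2 → 1; col 3 → 2; col 8 → 0.
Sum: 1 + 1 + 2 + 0 = 4.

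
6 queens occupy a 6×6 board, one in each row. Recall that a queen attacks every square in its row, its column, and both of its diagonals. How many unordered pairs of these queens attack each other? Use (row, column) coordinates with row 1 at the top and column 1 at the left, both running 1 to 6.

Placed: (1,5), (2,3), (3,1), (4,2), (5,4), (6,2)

3

Same column: (4,2)–(6,2) (column 2).
Same diagonal: (1,5)–(4,2) (|1−4| = |5−2| = 3); (3,1)–(4,2) (|3−4| = |1−2| = 1).
Total attacking pairs: 3.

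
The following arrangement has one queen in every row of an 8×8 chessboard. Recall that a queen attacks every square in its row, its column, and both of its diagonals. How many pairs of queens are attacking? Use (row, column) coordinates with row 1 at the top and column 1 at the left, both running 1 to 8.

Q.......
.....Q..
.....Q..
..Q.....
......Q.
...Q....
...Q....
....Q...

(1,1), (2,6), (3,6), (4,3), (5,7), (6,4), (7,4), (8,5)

Same column: (2,6)–(3,6) (column 6); (6,4)–(7,4) (column 4).
Same diagonal: (7,4)–(8,5) (|7−8| = |4−5| = 1).
Total attacking pairs: 3.

3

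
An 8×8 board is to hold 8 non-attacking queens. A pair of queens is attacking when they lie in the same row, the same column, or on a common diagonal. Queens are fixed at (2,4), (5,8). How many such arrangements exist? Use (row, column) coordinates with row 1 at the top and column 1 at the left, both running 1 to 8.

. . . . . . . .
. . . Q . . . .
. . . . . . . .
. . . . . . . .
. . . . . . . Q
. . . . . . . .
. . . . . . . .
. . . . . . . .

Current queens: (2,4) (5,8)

Branch on row 1: col 1 → 0; col 2 → 0; col 6 → 2; col 7 → 1.
Sum: 0 + 0 + 2 + 1 = 3.

3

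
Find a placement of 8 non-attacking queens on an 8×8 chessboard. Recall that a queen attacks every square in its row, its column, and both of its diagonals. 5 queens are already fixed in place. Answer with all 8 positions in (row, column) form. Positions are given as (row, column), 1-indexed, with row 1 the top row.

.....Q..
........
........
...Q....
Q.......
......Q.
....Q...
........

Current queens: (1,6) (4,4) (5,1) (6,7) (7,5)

(1,6) (2,8) (3,2) (4,4) (5,1) (6,7) (7,5) (8,3)

Row 2: attacked by (1,6)→{5,6,7}; (4,4)→{2,4,6}; (5,1)→{1,4}; (6,7)→{3,7}; (7,5)→{5}. Safe: 8. Place at column 8.
Row 3: attacked by (1,6)→{4,6,8}; (2,8)→{7,8}; (4,4)→{3,4,5}; (5,1)→{1,3}; (6,7)→{4,7}; (7,5)→{1,5}. Safe: 2. Place at column 2.
Row 8: attacked by (1,6)→{6}; (2,8)→{2,8}; (3,2)→{2,7}; (4,4)→{4,8}; (5,1)→{1,4}; (6,7)→{5,7}; (7,5)→{4,5,6}. Safe: 3. Place at column 3.
Columns [6, 8, 2, 4, 1, 7, 5, 3], r−c [-5, -6, 1, 0, 4, -1, 2, 5], r+c [7, 10, 5, 8, 6, 13, 12, 11] are all distinct, so no two queens attack.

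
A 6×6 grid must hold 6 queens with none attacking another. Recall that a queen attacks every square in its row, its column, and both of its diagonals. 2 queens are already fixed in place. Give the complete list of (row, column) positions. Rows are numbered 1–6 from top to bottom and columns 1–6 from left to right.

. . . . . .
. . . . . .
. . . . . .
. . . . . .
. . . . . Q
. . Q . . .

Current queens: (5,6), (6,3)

(1,4) (2,1) (3,5) (4,2) (5,6) (6,3)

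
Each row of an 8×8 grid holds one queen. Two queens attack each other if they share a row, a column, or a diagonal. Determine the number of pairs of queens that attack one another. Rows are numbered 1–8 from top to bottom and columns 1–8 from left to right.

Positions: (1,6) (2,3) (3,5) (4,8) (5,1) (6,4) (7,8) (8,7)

3

Same column: (4,8)–(7,8) (column 8).
Same diagonal: (2,3)–(7,8) (|2−7| = |3−8| = 5); (7,8)–(8,7) (|7−8| = |8−7| = 1).
Total attacking pairs: 3.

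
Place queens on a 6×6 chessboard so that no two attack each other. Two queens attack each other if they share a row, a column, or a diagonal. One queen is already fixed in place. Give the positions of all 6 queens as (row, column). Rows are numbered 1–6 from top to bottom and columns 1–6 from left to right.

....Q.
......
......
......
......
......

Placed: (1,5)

(1,5) (2,3) (3,1) (4,6) (5,4) (6,2)

Row 2: attacked by (1,5)→{4,5,6}. Safe: 1, 2, 3. Place at column 3.
Row 3: attacked by (1,5)→{3,5}; (2,3)→{2,3,4}. Safe: 1, 6. Place at column 1.
Row 4: attacked by (1,5)→{2,5}; (2,3)→{1,3,5}; (3,1)→{1,2}. Safe: 4, 6. Place at column 6.
Row 5: attacked by (1,5)→{1,5}; (2,3)→{3,6}; (3,1)→{1,3}; (4,6)→{5,6}. Safe: 2, 4. Place at column 4.
Row 6: attacked by (1,5)→{5}; (2,3)→{3}; (3,1)→{1,4}; (4,6)→{4,6}; (5,4)→{3,4,5}. Safe: 2. Place at column 2.
Columns [5, 3, 1, 6, 4, 2], r−c [-4, -1, 2, -2, 1, 4], r+c [6, 5, 4, 10, 9, 8] are all distinct, so no two queens attack.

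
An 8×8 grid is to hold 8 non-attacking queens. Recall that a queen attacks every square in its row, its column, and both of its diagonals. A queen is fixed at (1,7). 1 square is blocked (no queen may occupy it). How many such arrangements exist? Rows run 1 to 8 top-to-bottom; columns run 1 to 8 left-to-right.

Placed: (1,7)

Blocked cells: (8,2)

Branch on row 2: col 1 → 1; col 2 → 2; col 3 → 2; col 4 → 2; col 5 → 1.
Sum: 1 + 2 + 2 + 2 + 1 = 8.

8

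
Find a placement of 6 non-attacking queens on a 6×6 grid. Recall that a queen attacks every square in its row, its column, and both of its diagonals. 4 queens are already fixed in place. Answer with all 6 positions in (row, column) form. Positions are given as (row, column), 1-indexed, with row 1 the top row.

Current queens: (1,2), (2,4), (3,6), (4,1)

Row 5: attacked by (1,2)→{2,6}; (2,4)→{1,4}; (3,6)→{4,6}; (4,1)→{1,2}. Safe: 3, 5. Place at column 3.
Row 6: attacked by (1,2)→{2}; (2,4)→{4}; (3,6)→{3,6}; (4,1)→{1,3}; (5,3)→{2,3,4}. Safe: 5. Place at column 5.
Columns [2, 4, 6, 1, 3, 5], r−c [-1, -2, -3, 3, 2, 1], r+c [3, 6, 9, 5, 8, 11] are all distinct, so no two queens attack.

(1,2) (2,4) (3,6) (4,1) (5,3) (6,5)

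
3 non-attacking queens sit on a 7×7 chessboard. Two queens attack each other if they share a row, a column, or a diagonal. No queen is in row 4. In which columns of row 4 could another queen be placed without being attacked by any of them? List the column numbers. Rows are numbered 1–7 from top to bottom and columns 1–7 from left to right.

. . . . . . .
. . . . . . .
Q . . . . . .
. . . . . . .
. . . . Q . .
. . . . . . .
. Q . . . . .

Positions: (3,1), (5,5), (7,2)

columns 3, 7

(3,1) attacks row 4 at column 1 and diagonals 2.
(5,5) attacks row 4 at column 5 and diagonals 4, 6.
(7,2) attacks row 4 at column 2 and diagonals 5.
Attacked columns: {1, 2, 4, 5, 6}. Safe: {3, 7}.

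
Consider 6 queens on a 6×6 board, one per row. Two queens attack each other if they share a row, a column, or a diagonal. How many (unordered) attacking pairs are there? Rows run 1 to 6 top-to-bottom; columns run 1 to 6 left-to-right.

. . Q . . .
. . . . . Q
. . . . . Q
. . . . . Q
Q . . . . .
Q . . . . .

5

Same column: (2,6)–(3,6) (column 6); (2,6)–(4,6) (column 6); (3,6)–(4,6) (column 6); (5,1)–(6,1) (column 1).
Same diagonal: (1,3)–(4,6) (|1−4| = |3−6| = 3).
Total attacking pairs: 5.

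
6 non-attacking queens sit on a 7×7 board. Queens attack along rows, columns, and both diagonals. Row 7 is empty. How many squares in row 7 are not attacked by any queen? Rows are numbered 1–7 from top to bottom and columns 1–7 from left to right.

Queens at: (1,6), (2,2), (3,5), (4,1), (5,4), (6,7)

1

(1,6) attacks row 7 at column 6.
(2,2) attacks row 7 at column 2 and diagonals 7.
(3,5) attacks row 7 at column 5 and diagonals 1.
(4,1) attacks row 7 at column 1 and diagonals 4.
(5,4) attacks row 7 at column 4 and diagonals 2, 6.
(6,7) attacks row 7 at column 7 and diagonals 6.
Attacked columns: {1, 2, 4, 5, 6, 7}. Safe: {3}.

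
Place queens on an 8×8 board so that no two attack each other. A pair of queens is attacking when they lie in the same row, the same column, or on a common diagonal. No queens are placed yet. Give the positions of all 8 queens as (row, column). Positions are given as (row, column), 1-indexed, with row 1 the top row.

Row 1: Safe: 1, 2, 3, 4, 5, 6, 7, 8. Place at column 5.
Row 2: attacked by (1,5)→{4,5,6}. Safe: 1, 2, 3, 7, 8. Place at column 8.
Row 3: attacked by (1,5)→{3,5,7}; (2,8)→{7,8}. Safe: 1, 2, 4, 6. Place at column 4.
Row 4: attacked by (1,5)→{2,5,8}; (2,8)→{6,8}; (3,4)→{3,4,5}. Safe: 1, 7. Place at column 1.
Row 5: attacked by (1,5)→{1,5}; (2,8)→{5,8}; (3,4)→{2,4,6}; (4,1)→{1,2}. Safe: 3, 7. Place at column 3.
Row 6: attacked by (1,5)→{5}; (2,8)→{4,8}; (3,4)→{1,4,7}; (4,1)→{1,3}; (5,3)→{2,3,4}. Safe: 6. Place at column 6.
Row 7: attacked by (1,5)→{5}; (2,8)→{3,8}; (3,4)→{4,8}; (4,1)→{1,4}; (5,3)→{1,3,5}; (6,6)→{5,6,7}. Safe: 2. Place at column 2.
Row 8: attacked by (1,5)→{5}; (2,8)→{2,8}; (3,4)→{4}; (4,1)→{1,5}; (5,3)→{3,6}; (6,6)→{4,6,8}; (7,2)→{1,2,3}. Safe: 7. Place at column 7.
Columns [5, 8, 4, 1, 3, 6, 2, 7], r−c [-4, -6, -1, 3, 2, 0, 5, 1], r+c [6, 10, 7, 5, 8, 12, 9, 15] are all distinct, so no two queens attack.

(1,5) (2,8) (3,4) (4,1) (5,3) (6,6) (7,2) (8,7)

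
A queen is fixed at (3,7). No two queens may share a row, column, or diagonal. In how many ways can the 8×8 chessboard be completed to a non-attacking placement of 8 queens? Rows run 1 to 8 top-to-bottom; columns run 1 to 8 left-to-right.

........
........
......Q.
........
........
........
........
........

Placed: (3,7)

14

Branch on row 1: col 1 → 0; col 2 → 2; col 3 → 2; col 4 → 3; col 6 → 7; col 8 → 0.
Sum: 0 + 2 + 2 + 3 + 7 + 0 = 14.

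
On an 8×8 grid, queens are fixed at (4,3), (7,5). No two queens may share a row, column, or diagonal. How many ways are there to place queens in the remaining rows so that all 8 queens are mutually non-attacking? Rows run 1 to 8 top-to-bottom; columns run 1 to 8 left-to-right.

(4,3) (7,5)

2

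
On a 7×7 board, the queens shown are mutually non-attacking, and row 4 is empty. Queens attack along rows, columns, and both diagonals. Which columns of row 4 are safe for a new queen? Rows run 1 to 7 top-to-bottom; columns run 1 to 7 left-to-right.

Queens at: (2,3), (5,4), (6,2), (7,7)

(2,3) attacks row 4 at column 3 and diagonals 1, 5.
(5,4) attacks row 4 at column 4 and diagonals 3, 5.
(6,2) attacks row 4 at column 2 and diagonals 4.
(7,7) attacks row 4 at column 7 and diagonals 4.
Attacked columns: {1, 2, 3, 4, 5, 7}. Safe: {6}.

columns 6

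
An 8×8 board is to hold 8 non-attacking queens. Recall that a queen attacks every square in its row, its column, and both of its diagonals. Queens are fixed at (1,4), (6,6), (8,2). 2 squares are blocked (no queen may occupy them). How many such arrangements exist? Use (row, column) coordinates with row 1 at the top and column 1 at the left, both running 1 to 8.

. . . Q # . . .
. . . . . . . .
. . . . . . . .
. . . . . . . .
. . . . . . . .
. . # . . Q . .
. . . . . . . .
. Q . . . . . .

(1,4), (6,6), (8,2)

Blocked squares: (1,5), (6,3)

Branch on row 2: col 1 → 0; col 7 → 1.
Sum: 0 + 1 = 1.

1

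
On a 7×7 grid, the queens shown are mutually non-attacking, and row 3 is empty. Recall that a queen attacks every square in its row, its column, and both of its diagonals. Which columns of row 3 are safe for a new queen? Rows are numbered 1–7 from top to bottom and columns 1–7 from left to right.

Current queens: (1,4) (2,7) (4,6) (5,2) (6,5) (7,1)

(1,4) attacks row 3 at column 4 and diagonals 2, 6.
(2,7) attacks row 3 at column 7 and diagonals 6.
(4,6) attacks row 3 at column 6 and diagonals 5, 7.
(5,2) attacks row 3 at column 2 and diagonals 4.
(6,5) attacks row 3 at column 5 and diagonals 2.
(7,1) attacks row 3 at column 1 and diagonals 5.
Attacked columns: {1, 2, 4, 5, 6, 7}. Safe: {3}.

columns 3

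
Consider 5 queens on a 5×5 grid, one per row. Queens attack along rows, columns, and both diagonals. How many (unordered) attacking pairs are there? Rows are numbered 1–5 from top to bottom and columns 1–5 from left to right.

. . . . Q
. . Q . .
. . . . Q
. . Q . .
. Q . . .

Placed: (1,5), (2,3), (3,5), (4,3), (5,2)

Same column: (1,5)–(3,5) (column 5); (2,3)–(4,3) (column 3).
Same diagonal: (4,3)–(5,2) (|4−5| = |3−2| = 1).
Total attacking pairs: 3.

3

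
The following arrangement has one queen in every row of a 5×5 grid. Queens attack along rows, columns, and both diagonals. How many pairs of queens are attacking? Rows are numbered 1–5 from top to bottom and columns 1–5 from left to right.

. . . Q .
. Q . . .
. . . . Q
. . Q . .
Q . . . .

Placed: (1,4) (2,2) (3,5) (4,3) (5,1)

0

All columns are distinct and no two queens satisfy |Δrow| = |Δcol|, so no pair attacks.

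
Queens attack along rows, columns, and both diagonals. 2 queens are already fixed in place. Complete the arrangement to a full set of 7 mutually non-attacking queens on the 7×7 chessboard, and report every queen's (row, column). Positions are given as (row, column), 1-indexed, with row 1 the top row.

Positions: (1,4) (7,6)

Row 2: attacked by (1,4)→{3,4,5}; (7,6)→{1,6}. Safe: 2, 7. Place at column 2.
Row 3: attacked by (1,4)→{2,4,6}; (2,2)→{1,2,3}; (7,6)→{2,6}. Safe: 5, 7. Place at column 7.
Row 4: attacked by (1,4)→{1,4,7}; (2,2)→{2,4}; (3,7)→{6,7}; (7,6)→{3,6}. Safe: 5. Place at column 5.
Row 5: attacked by (1,4)→{4}; (2,2)→{2,5}; (3,7)→{5,7}; (4,5)→{4,5,6}; (7,6)→{4,6}. Safe: 1, 3. Place at column 3.
Row 6: attacked by (1,4)→{4}; (2,2)→{2,6}; (3,7)→{4,7}; (4,5)→{3,5,7}; (5,3)→{2,3,4}; (7,6)→{5,6,7}. Safe: 1. Place at column 1.
Columns [4, 2, 7, 5, 3, 1, 6], r−c [-3, 0, -4, -1, 2, 5, 1], r+c [5, 4, 10, 9, 8, 7, 13] are all distinct, so no two queens attack.

(1,4) (2,2) (3,7) (4,5) (5,3) (6,1) (7,6)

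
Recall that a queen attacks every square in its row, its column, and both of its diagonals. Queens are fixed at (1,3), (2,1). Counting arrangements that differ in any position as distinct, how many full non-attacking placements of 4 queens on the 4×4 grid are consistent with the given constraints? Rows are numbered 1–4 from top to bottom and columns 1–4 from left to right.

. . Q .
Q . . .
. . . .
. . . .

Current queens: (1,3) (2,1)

Branch on row 3: col 4 → 1.
Sum: 1 = 1.

1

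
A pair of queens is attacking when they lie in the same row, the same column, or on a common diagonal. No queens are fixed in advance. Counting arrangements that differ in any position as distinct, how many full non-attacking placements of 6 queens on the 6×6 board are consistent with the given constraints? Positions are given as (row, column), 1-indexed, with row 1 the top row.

Branch on row 1: col 1 → 0; col 2 → 1; col 3 → 1; col 4 → 1; col 5 → 1; col 6 → 0.
Sum: 0 + 1 + 1 + 1 + 1 + 0 = 4.
(This is the classic 6-queens count.)

4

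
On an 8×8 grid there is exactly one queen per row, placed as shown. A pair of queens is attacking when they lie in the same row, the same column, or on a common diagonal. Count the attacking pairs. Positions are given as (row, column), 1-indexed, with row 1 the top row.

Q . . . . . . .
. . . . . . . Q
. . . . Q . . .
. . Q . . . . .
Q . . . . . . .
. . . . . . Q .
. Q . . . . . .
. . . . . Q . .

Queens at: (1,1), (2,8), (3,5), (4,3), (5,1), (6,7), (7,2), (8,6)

Same column: (1,1)–(5,1) (column 1).
Total attacking pairs: 1.

1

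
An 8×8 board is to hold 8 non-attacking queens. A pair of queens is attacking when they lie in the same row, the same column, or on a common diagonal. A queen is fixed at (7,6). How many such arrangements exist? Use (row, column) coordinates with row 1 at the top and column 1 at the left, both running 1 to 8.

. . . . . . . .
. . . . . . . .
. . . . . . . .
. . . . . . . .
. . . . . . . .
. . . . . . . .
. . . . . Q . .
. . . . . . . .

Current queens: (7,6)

14

Branch on row 1: col 1 → 1; col 2 → 3; col 3 → 0; col 4 → 3; col 5 → 6; col 7 → 1; col 8 → 0.
Sum: 1 + 3 + 0 + 3 + 6 + 1 + 0 = 14.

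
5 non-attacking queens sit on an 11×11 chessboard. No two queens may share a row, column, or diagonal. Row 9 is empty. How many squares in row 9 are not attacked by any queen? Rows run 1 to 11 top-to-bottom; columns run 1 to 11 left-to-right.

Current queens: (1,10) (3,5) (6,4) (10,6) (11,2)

3

(1,10) attacks row 9 at column 10 and diagonals 2.
(3,5) attacks row 9 at column 5 and diagonals 11.
(6,4) attacks row 9 at column 4 and diagonals 1, 7.
(10,6) attacks row 9 at column 6 and diagonals 5, 7.
(11,2) attacks row 9 at column 2 and diagonals 4.
Attacked columns: {1, 2, 4, 5, 6, 7, 10, 11}. Safe: {3, 8, 9}.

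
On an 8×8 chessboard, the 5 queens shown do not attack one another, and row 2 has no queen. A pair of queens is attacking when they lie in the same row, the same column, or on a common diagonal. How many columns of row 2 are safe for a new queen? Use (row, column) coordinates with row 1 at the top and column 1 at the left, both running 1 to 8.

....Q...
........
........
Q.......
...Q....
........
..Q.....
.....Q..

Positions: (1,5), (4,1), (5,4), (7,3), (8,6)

1

(1,5) attacks row 2 at column 5 and diagonals 4, 6.
(4,1) attacks row 2 at column 1 and diagonals 3.
(5,4) attacks row 2 at column 4 and diagonals 1, 7.
(7,3) attacks row 2 at column 3 and diagonals 8.
(8,6) attacks row 2 at column 6.
Attacked columns: {1, 3, 4, 5, 6, 7, 8}. Safe: {2}.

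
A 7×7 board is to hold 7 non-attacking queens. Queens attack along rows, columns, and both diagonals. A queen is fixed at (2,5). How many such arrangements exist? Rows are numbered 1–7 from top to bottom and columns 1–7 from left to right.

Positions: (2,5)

Branch on row 1: col 1 → 1; col 2 → 3; col 3 → 1; col 7 → 1.
Sum: 1 + 3 + 1 + 1 = 6.

6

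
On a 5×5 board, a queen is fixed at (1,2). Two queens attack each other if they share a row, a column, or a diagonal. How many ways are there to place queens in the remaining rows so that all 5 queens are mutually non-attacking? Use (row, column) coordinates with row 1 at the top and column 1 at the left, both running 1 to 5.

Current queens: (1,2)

2

Branch on row 2: col 4 → 1; col 5 → 1.
Sum: 1 + 1 = 2.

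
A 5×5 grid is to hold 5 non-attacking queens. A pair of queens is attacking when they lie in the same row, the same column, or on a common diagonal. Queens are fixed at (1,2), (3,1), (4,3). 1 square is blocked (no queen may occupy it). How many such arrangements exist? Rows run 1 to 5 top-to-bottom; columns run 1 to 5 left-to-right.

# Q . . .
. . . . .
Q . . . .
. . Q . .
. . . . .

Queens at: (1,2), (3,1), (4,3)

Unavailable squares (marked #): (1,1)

1

Branch on row 2: col 4 → 1.
Sum: 1 = 1.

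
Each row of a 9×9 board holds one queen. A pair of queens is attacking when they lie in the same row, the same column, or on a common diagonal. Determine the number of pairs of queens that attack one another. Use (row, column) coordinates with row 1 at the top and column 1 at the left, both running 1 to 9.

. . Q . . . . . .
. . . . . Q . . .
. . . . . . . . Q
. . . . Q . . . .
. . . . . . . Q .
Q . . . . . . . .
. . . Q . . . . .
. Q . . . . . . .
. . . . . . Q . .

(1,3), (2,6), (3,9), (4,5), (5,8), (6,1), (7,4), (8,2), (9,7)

All columns are distinct and no two queens satisfy |Δrow| = |Δcol|, so no pair attacks.

0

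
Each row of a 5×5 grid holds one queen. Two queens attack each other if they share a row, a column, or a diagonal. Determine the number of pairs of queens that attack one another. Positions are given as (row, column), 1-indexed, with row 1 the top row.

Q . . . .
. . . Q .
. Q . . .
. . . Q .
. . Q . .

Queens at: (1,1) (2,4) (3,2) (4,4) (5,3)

Same column: (2,4)–(4,4) (column 4).
Same diagonal: (1,1)–(4,4) (|1−4| = |1−4| = 3); (4,4)–(5,3) (|4−5| = |4−3| = 1).
Total attacking pairs: 3.

3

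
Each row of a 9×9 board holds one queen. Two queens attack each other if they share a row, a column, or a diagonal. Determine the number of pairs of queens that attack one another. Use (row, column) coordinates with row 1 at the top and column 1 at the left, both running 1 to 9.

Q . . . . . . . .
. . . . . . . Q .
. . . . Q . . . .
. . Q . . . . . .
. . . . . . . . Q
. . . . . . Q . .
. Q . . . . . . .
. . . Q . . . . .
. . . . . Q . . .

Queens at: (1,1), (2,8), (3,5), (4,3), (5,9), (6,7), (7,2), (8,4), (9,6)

0

All columns are distinct and no two queens satisfy |Δrow| = |Δcol|, so no pair attacks.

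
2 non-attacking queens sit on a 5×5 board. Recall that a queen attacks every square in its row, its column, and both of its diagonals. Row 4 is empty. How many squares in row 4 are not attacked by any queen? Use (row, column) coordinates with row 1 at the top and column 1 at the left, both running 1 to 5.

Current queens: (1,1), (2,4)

2

(1,1) attacks row 4 at column 1 and diagonals 4.
(2,4) attacks row 4 at column 4 and diagonals 2.
Attacked columns: {1, 2, 4}. Safe: {3, 5}.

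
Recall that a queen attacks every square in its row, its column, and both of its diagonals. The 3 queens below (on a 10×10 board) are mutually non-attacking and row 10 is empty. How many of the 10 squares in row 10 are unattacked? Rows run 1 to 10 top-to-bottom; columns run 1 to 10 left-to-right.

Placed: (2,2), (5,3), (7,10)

5

(2,2) attacks row 10 at column 2 and diagonals 10.
(5,3) attacks row 10 at column 3 and diagonals 8.
(7,10) attacks row 10 at column 10 and diagonals 7.
Attacked columns: {2, 3, 7, 8, 10}. Safe: {1, 4, 5, 6, 9}.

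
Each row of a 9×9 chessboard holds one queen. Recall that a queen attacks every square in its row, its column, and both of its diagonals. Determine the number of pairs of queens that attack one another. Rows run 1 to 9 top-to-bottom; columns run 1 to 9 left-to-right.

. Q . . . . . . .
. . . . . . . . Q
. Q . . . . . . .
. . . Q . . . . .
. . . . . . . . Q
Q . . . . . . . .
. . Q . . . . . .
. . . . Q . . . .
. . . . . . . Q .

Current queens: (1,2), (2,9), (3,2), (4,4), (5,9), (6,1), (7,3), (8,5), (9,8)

Same column: (1,2)–(3,2) (column 2); (2,9)–(5,9) (column 9).
Same diagonal: (3,2)–(9,8) (|3−9| = |2−8| = 6).
Total attacking pairs: 3.

3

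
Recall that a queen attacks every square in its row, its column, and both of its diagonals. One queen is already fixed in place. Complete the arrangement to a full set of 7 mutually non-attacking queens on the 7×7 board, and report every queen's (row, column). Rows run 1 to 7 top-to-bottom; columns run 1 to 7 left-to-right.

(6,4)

Row 1: attacked by (6,4)→{4}. Safe: 1, 2, 3, 5, 6, 7. Place at column 3.
Row 2: attacked by (1,3)→{2,3,4}; (6,4)→{4}. Safe: 1, 5, 6, 7. Place at column 6.
Row 3: attacked by (1,3)→{1,3,5}; (2,6)→{5,6,7}; (6,4)→{1,4,7}. Safe: 2. Place at column 2.
Row 4: attacked by (1,3)→{3,6}; (2,6)→{4,6}; (3,2)→{1,2,3}; (6,4)→{2,4,6}. Safe: 5, 7. Place at column 5.
Row 5: attacked by (1,3)→{3,7}; (2,6)→{3,6}; (3,2)→{2,4}; (4,5)→{4,5,6}; (6,4)→{3,4,5}. Safe: 1. Place at column 1.
Row 7: attacked by (1,3)→{3}; (2,6)→{1,6}; (3,2)→{2,6}; (4,5)→{2,5}; (5,1)→{1,3}; (6,4)→{3,4,5}. Safe: 7. Place at column 7.
Columns [3, 6, 2, 5, 1, 4, 7], r−c [-2, -4, 1, -1, 4, 2, 0], r+c [4, 8, 5, 9, 6, 10, 14] are all distinct, so no two queens attack.

(1,3) (2,6) (3,2) (4,5) (5,1) (6,4) (7,7)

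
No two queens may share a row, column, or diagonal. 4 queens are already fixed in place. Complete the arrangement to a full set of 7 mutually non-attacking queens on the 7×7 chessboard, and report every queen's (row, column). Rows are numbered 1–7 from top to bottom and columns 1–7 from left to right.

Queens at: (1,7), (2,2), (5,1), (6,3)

Row 3: attacked by (1,7)→{5,7}; (2,2)→{1,2,3}; (5,1)→{1,3}; (6,3)→{3,6}. Safe: 4. Place at column 4.
Row 4: attacked by (1,7)→{4,7}; (2,2)→{2,4}; (3,4)→{3,4,5}; (5,1)→{1,2}; (6,3)→{1,3,5}. Safe: 6. Place at column 6.
Row 7: attacked by (1,7)→{1,7}; (2,2)→{2,7}; (3,4)→{4}; (4,6)→{3,6}; (5,1)→{1,3}; (6,3)→{2,3,4}. Safe: 5. Place at column 5.
Columns [7, 2, 4, 6, 1, 3, 5], r−c [-6, 0, -1, -2, 4, 3, 2], r+c [8, 4, 7, 10, 6, 9, 12] are all distinct, so no two queens attack.

(1,7) (2,2) (3,4) (4,6) (5,1) (6,3) (7,5)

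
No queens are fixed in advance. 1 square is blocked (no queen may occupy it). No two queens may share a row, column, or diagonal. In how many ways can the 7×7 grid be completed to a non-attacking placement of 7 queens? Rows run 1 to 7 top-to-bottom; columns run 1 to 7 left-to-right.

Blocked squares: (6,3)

Branch on row 1: col 1 → 4; col 2 → 4; col 3 → 6; col 4 → 5; col 5 → 6; col 6 → 6; col 7 → 3.
Sum: 4 + 4 + 6 + 5 + 6 + 6 + 3 = 34.

34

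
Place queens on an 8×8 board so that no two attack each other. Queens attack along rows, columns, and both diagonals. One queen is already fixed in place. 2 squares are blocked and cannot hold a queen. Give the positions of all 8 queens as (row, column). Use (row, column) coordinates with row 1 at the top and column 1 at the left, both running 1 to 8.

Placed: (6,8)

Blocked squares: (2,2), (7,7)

Row 1: attacked by (6,8)→{3,8}. Safe: 1, 2, 4, 5, 6, 7. Place at column 2.
Row 2: attacked by (1,2)→{1,2,3}; (6,8)→{4,8}. Blocked: 2. Safe: 5, 6, 7. Place at column 5.
Row 3: attacked by (1,2)→{2,4}; (2,5)→{4,5,6}; (6,8)→{5,8}. Safe: 1, 3, 7. Place at column 7.
Row 4: attacked by (1,2)→{2,5}; (2,5)→{3,5,7}; (3,7)→{6,7,8}; (6,8)→{6,8}. Safe: 1, 4. Place at column 1.
Row 5: attacked by (1,2)→{2,6}; (2,5)→{2,5,8}; (3,7)→{5,7}; (4,1)→{1,2}; (6,8)→{7,8}. Safe: 3, 4. Place at column 3.
Row 7: attacked by (1,2)→{2,8}; (2,5)→{5}; (3,7)→{3,7}; (4,1)→{1,4}; (5,3)→{1,3,5}; (6,8)→{7,8}. Blocked: 7. Safe: 6. Place at column 6.
Row 8: attacked by (1,2)→{2}; (2,5)→{5}; (3,7)→{2,7}; (4,1)→{1,5}; (5,3)→{3,6}; (6,8)→{6,8}; (7,6)→{5,6,7}. Safe: 4. Place at column 4.
Columns [2, 5, 7, 1, 3, 8, 6, 4], r−c [-1, -3, -4, 3, 2, -2, 1, 4], r+c [3, 7, 10, 5, 8, 14, 13, 12] are all distinct, so no two queens attack.

(1,2) (2,5) (3,7) (4,1) (5,3) (6,8) (7,6) (8,4)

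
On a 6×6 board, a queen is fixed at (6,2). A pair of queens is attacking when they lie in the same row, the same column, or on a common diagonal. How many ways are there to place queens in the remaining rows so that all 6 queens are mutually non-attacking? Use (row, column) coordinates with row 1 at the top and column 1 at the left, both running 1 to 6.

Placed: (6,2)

1

Branch on row 1: col 1 → 0; col 3 → 0; col 4 → 0; col 5 → 1; col 6 → 0.
Sum: 0 + 0 + 0 + 1 + 0 = 1.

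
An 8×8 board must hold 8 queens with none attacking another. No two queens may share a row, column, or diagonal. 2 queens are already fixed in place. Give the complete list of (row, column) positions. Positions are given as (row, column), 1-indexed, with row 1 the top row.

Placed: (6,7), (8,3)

(1,6) (2,8) (3,2) (4,4) (5,1) (6,7) (7,5) (8,3)

Row 1: attacked by (6,7)→{2,7}; (8,3)→{3}. Safe: 1, 4, 5, 6, 8. Place at column 6.
Row 2: attacked by (1,6)→{5,6,7}; (6,7)→{3,7}; (8,3)→{3}. Safe: 1, 2, 4, 8. Place at column 8.
Row 3: attacked by (1,6)→{4,6,8}; (2,8)→{7,8}; (6,7)→{4,7}; (8,3)→{3,8}. Safe: 1, 2, 5. Place at column 2.
Row 4: attacked by (1,6)→{3,6}; (2,8)→{6,8}; (3,2)→{1,2,3}; (6,7)→{5,7}; (8,3)→{3,7}. Safe: 4. Place at column 4.
Row 5: attacked by (1,6)→{2,6}; (2,8)→{5,8}; (3,2)→{2,4}; (4,4)→{3,4,5}; (6,7)→{6,7,8}; (8,3)→{3,6}. Safe: 1. Place at column 1.
Row 7: attacked by (1,6)→{6}; (2,8)→{3,8}; (3,2)→{2,6}; (4,4)→{1,4,7}; (5,1)→{1,3}; (6,7)→{6,7,8}; (8,3)→{2,3,4}. Safe: 5. Place at column 5.
Columns [6, 8, 2, 4, 1, 7, 5, 3], r−c [-5, -6, 1, 0, 4, -1, 2, 5], r+c [7, 10, 5, 8, 6, 13, 12, 11] are all distinct, so no two queens attack.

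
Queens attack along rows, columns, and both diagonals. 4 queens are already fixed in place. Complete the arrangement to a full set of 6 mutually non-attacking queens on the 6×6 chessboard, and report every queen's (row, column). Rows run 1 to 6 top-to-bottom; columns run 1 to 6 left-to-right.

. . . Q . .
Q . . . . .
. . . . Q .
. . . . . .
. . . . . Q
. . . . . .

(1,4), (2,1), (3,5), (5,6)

(1,4) (2,1) (3,5) (4,2) (5,6) (6,3)

Row 4: attacked by (1,4)→{1,4}; (2,1)→{1,3}; (3,5)→{4,5,6}; (5,6)→{5,6}. Safe: 2. Place at column 2.
Row 6: attacked by (1,4)→{4}; (2,1)→{1,5}; (3,5)→{2,5}; (4,2)→{2,4}; (5,6)→{5,6}. Safe: 3. Place at column 3.
Columns [4, 1, 5, 2, 6, 3], r−c [-3, 1, -2, 2, -1, 3], r+c [5, 3, 8, 6, 11, 9] are all distinct, so no two queens attack.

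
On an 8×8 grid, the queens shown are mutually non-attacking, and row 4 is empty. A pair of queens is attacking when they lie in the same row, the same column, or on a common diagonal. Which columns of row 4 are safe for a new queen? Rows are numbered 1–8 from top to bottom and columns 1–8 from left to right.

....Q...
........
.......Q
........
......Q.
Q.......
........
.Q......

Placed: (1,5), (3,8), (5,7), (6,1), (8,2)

columns 4

(1,5) attacks row 4 at column 5 and diagonals 2, 8.
(3,8) attacks row 4 at column 8 and diagonals 7.
(5,7) attacks row 4 at column 7 and diagonals 6, 8.
(6,1) attacks row 4 at column 1 and diagonals 3.
(8,2) attacks row 4 at column 2 and diagonals 6.
Attacked columns: {1, 2, 3, 5, 6, 7, 8}. Safe: {4}.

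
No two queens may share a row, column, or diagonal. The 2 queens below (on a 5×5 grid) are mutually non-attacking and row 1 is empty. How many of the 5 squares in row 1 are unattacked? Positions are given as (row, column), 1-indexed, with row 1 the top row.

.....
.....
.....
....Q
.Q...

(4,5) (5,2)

(4,5) attacks row 1 at column 5 and diagonals 2.
(5,2) attacks row 1 at column 2.
Attacked columns: {2, 5}. Safe: {1, 3, 4}.

3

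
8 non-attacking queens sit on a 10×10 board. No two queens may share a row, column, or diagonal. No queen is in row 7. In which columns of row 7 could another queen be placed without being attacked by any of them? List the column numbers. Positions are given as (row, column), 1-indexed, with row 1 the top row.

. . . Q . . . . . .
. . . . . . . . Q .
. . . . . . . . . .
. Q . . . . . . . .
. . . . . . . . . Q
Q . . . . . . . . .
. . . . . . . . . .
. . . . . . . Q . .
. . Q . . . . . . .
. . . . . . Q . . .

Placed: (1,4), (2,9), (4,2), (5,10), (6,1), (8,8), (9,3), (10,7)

(1,4) attacks row 7 at column 4 and diagonals 10.
(2,9) attacks row 7 at column 9 and diagonals 4.
(4,2) attacks row 7 at column 2 and diagonals 5.
(5,10) attacks row 7 at column 10 and diagonals 8.
(6,1) attacks row 7 at column 1 and diagonals 2.
(8,8) attacks row 7 at column 8 and diagonals 7, 9.
(9,3) attacks row 7 at column 3 and diagonals 1, 5.
(10,7) attacks row 7 at column 7 and diagonals 4, 10.
Attacked columns: {1, 2, 3, 4, 5, 7, 8, 9, 10}. Safe: {6}.

columns 6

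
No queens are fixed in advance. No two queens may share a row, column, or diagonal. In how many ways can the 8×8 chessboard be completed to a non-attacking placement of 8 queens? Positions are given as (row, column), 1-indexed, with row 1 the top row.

92

Branch on row 1: col 1 → 4; col 2 → 8; col 3 → 16; col 4 → 18; col 5 → 18; col 6 → 16; col 7 → 8; col 8 → 4.
Sum: 4 + 8 + 16 + 18 + 18 + 16 + 8 + 4 = 92.
(This is the classic 8-queens count.)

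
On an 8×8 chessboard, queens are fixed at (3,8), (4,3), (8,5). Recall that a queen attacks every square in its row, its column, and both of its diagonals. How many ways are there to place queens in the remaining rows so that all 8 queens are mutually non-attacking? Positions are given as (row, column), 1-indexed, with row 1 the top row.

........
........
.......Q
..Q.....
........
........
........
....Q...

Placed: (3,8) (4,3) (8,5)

Branch on row 1: col 1 → 1; col 2 → 1; col 4 → 0; col 7 → 0.
Sum: 1 + 1 + 0 + 0 = 2.

2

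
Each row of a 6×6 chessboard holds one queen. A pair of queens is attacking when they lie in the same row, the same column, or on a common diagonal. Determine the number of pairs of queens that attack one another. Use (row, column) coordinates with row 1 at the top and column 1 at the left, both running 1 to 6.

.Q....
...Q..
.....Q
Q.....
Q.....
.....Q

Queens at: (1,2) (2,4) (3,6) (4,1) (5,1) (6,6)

Same column: (3,6)–(6,6) (column 6); (4,1)–(5,1) (column 1).
Same diagonal: (2,4)–(5,1) (|2−5| = |4−1| = 3).
Total attacking pairs: 3.

3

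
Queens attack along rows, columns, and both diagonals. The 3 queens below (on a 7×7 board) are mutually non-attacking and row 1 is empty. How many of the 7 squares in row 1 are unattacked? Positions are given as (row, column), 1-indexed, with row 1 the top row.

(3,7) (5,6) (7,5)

(3,7) attacks row 1 at column 7 and diagonals 5.
(5,6) attacks row 1 at column 6 and diagonals 2.
(7,5) attacks row 1 at column 5.
Attacked columns: {2, 5, 6, 7}. Safe: {1, 3, 4}.

3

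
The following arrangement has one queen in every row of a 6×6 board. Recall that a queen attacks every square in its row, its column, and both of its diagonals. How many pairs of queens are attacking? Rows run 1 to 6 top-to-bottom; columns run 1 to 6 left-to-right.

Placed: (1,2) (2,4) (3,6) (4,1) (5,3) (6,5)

0

All columns are distinct and no two queens satisfy |Δrow| = |Δcol|, so no pair attacks.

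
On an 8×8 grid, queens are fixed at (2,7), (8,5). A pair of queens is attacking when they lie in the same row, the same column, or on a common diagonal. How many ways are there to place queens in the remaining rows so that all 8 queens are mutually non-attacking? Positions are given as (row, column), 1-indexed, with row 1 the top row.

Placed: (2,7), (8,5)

1

Branch on row 1: col 1 → 0; col 2 → 0; col 3 → 1; col 4 → 0.
Sum: 0 + 0 + 1 + 0 = 1.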